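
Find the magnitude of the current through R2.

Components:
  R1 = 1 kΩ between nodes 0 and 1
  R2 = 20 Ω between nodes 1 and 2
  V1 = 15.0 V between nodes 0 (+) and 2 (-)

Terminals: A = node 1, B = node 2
Nodal analysis, taking node 2 as the 0 V reference.
Source V1 fixes V_0 = 15 V.
KCL at each unknown node (sum of currents leaving = 0; resistances in Ω):
  Node 1: (V_1 - 15)/1000 + (V_1 - 0)/20 = 0
Collecting terms: 0.051 × V_1 = 0.015  =>  V_1 = 0.2941 V
I_R2 = (V_1 - V_2)/R2 = (0.2941 - 0)/20 = 0.01471 A
|I_R2| = 0.01471 A

Final answer: |I_R2| = 0.01471 A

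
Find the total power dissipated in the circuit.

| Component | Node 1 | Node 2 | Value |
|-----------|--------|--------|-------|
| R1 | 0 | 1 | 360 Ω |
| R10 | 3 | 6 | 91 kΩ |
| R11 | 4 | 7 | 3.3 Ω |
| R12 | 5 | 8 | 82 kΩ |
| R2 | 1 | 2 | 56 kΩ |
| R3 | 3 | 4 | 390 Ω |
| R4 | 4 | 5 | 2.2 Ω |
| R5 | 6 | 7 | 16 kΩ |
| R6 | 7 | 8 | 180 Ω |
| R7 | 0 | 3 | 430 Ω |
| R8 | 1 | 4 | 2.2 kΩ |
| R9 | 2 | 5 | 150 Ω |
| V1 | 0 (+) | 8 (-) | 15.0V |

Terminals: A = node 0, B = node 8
Nodal analysis, taking node 8 as the 0 V reference.
Source V1 fixes V_0 = 15 V.
KCL at each unknown node (sum of currents leaving = 0; resistances in Ω):
  Node 1: (V_1 - 15)/360 + (V_1 - V_2)/56000 + (V_1 - V_4)/2200 = 0
  Node 2: (V_2 - V_1)/56000 + (V_2 - V_5)/150 = 0
  Node 3: (V_3 - V_4)/390 + (V_3 - 15)/430 + (V_3 - V_6)/91000 = 0
  Node 4: (V_4 - V_3)/390 + (V_4 - V_5)/2.2 + (V_4 - V_1)/2200 + (V_4 - V_7)/3.3 = 0
  Node 5: (V_5 - V_4)/2.2 + (V_5 - V_2)/150 + (V_5 - 0)/82000 = 0
  Node 6: (V_6 - V_7)/16000 + (V_6 - V_3)/91000 = 0
  Node 7: (V_7 - V_6)/16000 + (V_7 - 0)/180 + (V_7 - V_4)/3.3 = 0
Collecting terms (coefficients in siemens):
  0.00325·V_1 - 0.00001786·V_2 - 0.0004545·V_4 = 0.04167
  0.006685·V_2 - 0.00001786·V_1 - 0.006667·V_5 = 0
  0.004901·V_3 - 0.002564·V_4 - 0.00001099·V_6 = 0.03488
  0.7606·V_4 - 0.0004545·V_1 - 0.002564·V_3 - 0.4545·V_5 - 0.303·V_7 = 0
  0.4612·V_5 - 0.006667·V_2 - 0.4545·V_4 = 0
  0.00007349·V_6 - 0.00001099·V_3 - 0.0000625·V_7 = 0
  0.3086·V_7 - 0.303·V_4 - 0.0000625·V_6 = 0
Solving these 7 simultaneous equations (Gaussian elimination) gives:
  V_1 = 13.32 V, V_2 = 3.464 V, V_3 = 8.926 V, V_4 = 3.437 V
  V_5 = 3.437 V, V_6 = 4.205 V, V_7 = 3.375 V
Power in each resistor, P = (ΔV)²/R:
  P_R1 = (15 - 13.32)²/360 = 0.007845 W
  P_R2 = (13.32 - 3.464)²/56000 = 0.001735 W
  P_R3 = (8.926 - 3.437)²/390 = 0.07725 W
  P_R4 = (3.437 - 3.437)²/2.2 = 0.00000003955 W
  P_R5 = (4.205 - 3.375)²/16000 = 0.00004306 W
  P_R6 = (3.375 - 0)²/180 = 0.06329 W
  P_R7 = (15 - 8.926)²/430 = 0.0858 W
  P_R8 = (13.32 - 3.437)²/2200 = 0.04439 W
  P_R9 = (3.464 - 3.437)²/150 = 0.000004646 W
  P_R10 = (8.926 - 4.205)²/91000 = 0.0002449 W
  P_R11 = (3.437 - 3.375)²/3.3 = 0.001154 W
  P_R12 = (3.437 - 0)²/82000 = 0.0001441 W
P_total = P_R1 + P_R2 + P_R3 + P_R4 + P_R5 + P_R6 + P_R7 + P_R8 + P_R9 + P_R10 + P_R11 + P_R12 = 0.2819 W

Final answer: 0.2819 W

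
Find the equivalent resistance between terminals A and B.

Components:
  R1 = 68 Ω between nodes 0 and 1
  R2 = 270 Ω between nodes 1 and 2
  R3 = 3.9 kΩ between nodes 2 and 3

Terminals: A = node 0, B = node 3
Reduce the network between node 0 (A) and node 3 (B) by series/parallel combination:
  Rs1 = R1 + R2 (series, joined only at node 1) = 68 + 270 = 338 Ω
  Rs2 = R3 + Rs1 (series, joined only at node 2) = 3900 + 338 = 4238 Ω
R_eq = 4.238 kΩ

Final answer: 4.238 kΩ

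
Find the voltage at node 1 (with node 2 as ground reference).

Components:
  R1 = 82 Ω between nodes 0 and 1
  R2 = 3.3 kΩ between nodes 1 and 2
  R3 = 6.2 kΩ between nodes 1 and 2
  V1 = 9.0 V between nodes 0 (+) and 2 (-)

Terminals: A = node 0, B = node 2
Nodal analysis, taking node 2 as the 0 V reference.
Source V1 fixes V_0 = 9 V.
KCL at each unknown node (sum of currents leaving = 0; resistances in Ω):
  Node 1: (V_1 - 9)/82 + (V_1 - 0)/3300 + (V_1 - 0)/6200 = 0
Collecting terms: 0.01266 × V_1 = 0.1098  =>  V_1 = 8.67 V
The requested potential is V_1 = 8.67 V.

Final answer: V_1 = 8.67 V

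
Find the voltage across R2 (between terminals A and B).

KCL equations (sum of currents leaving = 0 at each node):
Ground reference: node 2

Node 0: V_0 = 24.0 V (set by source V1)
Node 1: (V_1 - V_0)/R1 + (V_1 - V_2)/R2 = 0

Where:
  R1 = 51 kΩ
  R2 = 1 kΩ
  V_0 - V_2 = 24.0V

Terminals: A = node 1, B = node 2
R1 and R2 are in series across V1 (node 0 → node 1 → node 2), and the output A–B is taken across R2, so this is a voltage divider.
Series current: I = V1/(R1 + R2) = 24/(51000 + 1000) = 24/52000 = 0.0004615 A
V_R2 = I × R2 = V1 × R2/(R1 + R2) = 24 × 1000/52000 = 0.4615 V

Final answer: 0.4615 V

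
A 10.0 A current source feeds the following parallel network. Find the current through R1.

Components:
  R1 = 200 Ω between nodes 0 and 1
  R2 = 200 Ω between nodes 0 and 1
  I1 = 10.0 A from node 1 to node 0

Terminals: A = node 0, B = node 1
All resistors sit directly between nodes 0 and 1, so they are in parallel and share one voltage V; the full source current 10 A splits among them.
1/R_par = 1/200 + 1/200 = 0.01 S  =>  R_par = 100 Ω
V = I × R_par = 10 × 100 = 1000 V
I_R1 = V/R1 = 1000/200 = 5 A

Final answer: 5 A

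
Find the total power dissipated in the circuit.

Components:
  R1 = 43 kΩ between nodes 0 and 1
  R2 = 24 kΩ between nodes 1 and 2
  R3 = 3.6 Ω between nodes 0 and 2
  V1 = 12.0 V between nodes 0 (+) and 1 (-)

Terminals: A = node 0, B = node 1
Nodal analysis, taking node 1 as the 0 V reference.
Source V1 fixes V_0 = 12 V.
KCL at each unknown node (sum of currents leaving = 0; resistances in Ω):
  Node 2: (V_2 - 0)/24000 + (V_2 - 12)/3.6 = 0
Collecting terms: 0.2778 × V_2 = 3.333  =>  V_2 = 12 V
Power in each resistor, P = (ΔV)²/R:
  P_R1 = (12 - 0)²/43000 = 0.003349 W
  P_R2 = (0 - 12)²/24000 = 0.005998 W
  P_R3 = (12 - 12)²/3.6 = 0.0000008997 W
P_total = P_R1 + P_R2 + P_R3 = 0.009348 W

Final answer: 0.009348 W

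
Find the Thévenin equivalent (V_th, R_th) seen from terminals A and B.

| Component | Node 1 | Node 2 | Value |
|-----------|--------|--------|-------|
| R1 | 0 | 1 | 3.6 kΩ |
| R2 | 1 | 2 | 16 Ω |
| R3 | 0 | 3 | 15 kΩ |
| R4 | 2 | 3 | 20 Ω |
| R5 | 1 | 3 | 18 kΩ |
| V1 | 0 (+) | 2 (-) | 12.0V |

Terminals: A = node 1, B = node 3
Step 1 — V_th is the open-circuit voltage V_A - V_B (nothing connected across the terminals).
Nodal analysis, taking node 2 as the 0 V reference.
Source V1 fixes V_0 = 12 V.
KCL at each unknown node (sum of currents leaving = 0; resistances in Ω):
  Node 1: (V_1 - 12)/3600 + (V_1 - 0)/16 + (V_1 - V_3)/18000 = 0
  Node 3: (V_3 - 12)/15000 + (V_3 - 0)/20 + (V_3 - V_1)/18000 = 0
Collecting terms (coefficients in siemens):
  0.06283·V_1 - 0.00005556·V_3 = 0.003333
  0.05012·V_3 - 0.00005556·V_1 = 0.0008
Determinant D = (0.06283)(0.05012) - (-0.00005556)(-0.00005556) = 0.003149
V_1 = [(0.003333)(0.05012) - (-0.00005556)(0.0008)]/D = 0.05306 V
V_3 = [(0.06283)(0.0008) - (0.003333)(-0.00005556)]/D = 0.01602 V
V_th = V_1 - V_3 = 0.05306 - 0.01602 = 0.03704 V
Step 2 — R_th: zero the source — replace V1 by a short circuit (node 2 merges into node 0) — and find the resistance seen between A (node 1) and B (node 3).
Reduce the network between node 1 (A) and node 3 (B) by series/parallel combination:
  Rp1 = R1 ‖ R2 (parallel, both between nodes 0 and 1) = 1/(1/3600 + 1/16) = 15.93 Ω
  Rp2 = R3 ‖ R4 (parallel, both between nodes 0 and 3) = 1/(1/15000 + 1/20) = 19.97 Ω
  Rs1 = Rp1 + Rp2 (series, joined only at node 0) = 15.93 + 19.97 = 35.9 Ω
  Rp3 = R5 ‖ Rs1 (parallel, both between nodes 1 and 3) = 1/(1/18000 + 1/35.9) = 35.83 Ω
R_th = 35.83 Ω

Final answer: V_th = 0.03704 V, R_th = 35.83 Ω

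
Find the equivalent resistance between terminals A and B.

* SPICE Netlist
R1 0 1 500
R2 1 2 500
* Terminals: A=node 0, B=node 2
Reduce the network between node 0 (A) and node 2 (B) by series/parallel combination:
  Rs1 = R1 + R2 (series, joined only at node 1) = 500 + 500 = 1000 Ω
R_eq = 1 kΩ

Final answer: 1 kΩ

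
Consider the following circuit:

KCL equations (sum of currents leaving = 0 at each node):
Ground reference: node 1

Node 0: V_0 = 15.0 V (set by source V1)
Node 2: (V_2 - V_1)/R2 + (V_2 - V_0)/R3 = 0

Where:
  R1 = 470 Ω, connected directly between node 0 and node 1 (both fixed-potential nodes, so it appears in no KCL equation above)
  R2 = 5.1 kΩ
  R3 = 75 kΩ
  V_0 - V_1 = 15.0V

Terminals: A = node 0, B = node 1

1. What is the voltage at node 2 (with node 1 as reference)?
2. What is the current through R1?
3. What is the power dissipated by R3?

Nodal analysis, taking node 1 as the 0 V reference.
Source V1 fixes V_0 = 15 V.
KCL at each unknown node (sum of currents leaving = 0; resistances in Ω):
  Node 2: (V_2 - 0)/5100 + (V_2 - 15)/75000 = 0
Collecting terms: 0.0002094 × V_2 = 0.0002  =>  V_2 = 0.9551 V
Part 1:
  Read off the nodal solution: V_2 = 0.9551 V
Part 2:
  I_R1 = (V_0 - V_1)/R1 = (15 - 0)/470 = 0.03191 A
  Magnitude: I_R1 = 0.03191 A
Part 3:
  I_R3 = (V_0 - V_2)/R3 = (15 - 0.9551)/75000 = 0.0001873 A
  P_R3 = I_R3² × R3 = (0.0001873)² × 75000 = 0.00263 W

Final answers:
1. V_2 = 0.9551 V
2. I_R1 = 0.03191 A
3. P_R3 = 0.00263 W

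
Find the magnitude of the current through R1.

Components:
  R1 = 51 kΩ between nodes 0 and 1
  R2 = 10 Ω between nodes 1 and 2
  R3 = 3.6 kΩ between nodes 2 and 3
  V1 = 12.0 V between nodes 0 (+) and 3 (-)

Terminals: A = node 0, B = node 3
Nodal analysis, taking node 3 as the 0 V reference.
Source V1 fixes V_0 = 12 V.
KCL at each unknown node (sum of currents leaving = 0; resistances in Ω):
  Node 1: (V_1 - 12)/51000 + (V_1 - V_2)/10 = 0
  Node 2: (V_2 - V_1)/10 + (V_2 - 0)/3600 = 0
Collecting terms (coefficients in siemens):
  0.1·V_1 - 0.1·V_2 = 0.0002353
  0.1003·V_2 - 0.1·V_1 = 0
Determinant D = (0.1)(0.1003) - (-0.1)(-0.1) = 0.00002974
V_1 = [(0.0002353)(0.1003) - (-0.1)(0)]/D = 0.7933 V
V_2 = [(0.1)(0) - (0.0002353)(-0.1)]/D = 0.7911 V
I_R1 = (V_0 - V_1)/R1 = (12 - 0.7933)/51000 = 0.0002197 A
|I_R1| = 0.0002197 A

Final answer: |I_R1| = 0.0002197 A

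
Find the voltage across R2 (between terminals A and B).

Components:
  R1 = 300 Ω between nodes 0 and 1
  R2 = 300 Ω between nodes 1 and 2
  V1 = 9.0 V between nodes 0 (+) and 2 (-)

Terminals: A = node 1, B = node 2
R1 and R2 are in series across V1 (node 0 → node 1 → node 2), and the output A–B is taken across R2, so this is a voltage divider.
Series current: I = V1/(R1 + R2) = 9/(300 + 300) = 9/600 = 0.015 A
V_R2 = I × R2 = V1 × R2/(R1 + R2) = 9 × 300/600 = 4.5 V

Final answer: 4.5 V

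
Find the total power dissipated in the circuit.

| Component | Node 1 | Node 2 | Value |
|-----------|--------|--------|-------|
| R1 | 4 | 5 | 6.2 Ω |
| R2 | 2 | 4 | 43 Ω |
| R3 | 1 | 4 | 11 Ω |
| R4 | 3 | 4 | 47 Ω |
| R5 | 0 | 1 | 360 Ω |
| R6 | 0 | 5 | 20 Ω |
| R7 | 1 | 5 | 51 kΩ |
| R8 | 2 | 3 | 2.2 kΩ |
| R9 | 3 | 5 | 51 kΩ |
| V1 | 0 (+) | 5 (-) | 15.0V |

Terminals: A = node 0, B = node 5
Nodal analysis, taking node 5 as the 0 V reference.
Source V1 fixes V_0 = 15 V.
KCL at each unknown node (sum of currents leaving = 0; resistances in Ω):
  Node 1: (V_1 - V_4)/11 + (V_1 - 15)/360 + (V_1 - 0)/51000 = 0
  Node 2: (V_2 - V_4)/43 + (V_2 - V_3)/2200 = 0
  Node 3: (V_3 - V_4)/47 + (V_3 - V_2)/2200 + (V_3 - 0)/51000 = 0
  Node 4: (V_4 - 0)/6.2 + (V_4 - V_2)/43 + (V_4 - V_1)/11 + (V_4 - V_3)/47 = 0
Collecting terms (coefficients in siemens):
  0.09371·V_1 - 0.09091·V_4 = 0.04167
  0.02371·V_2 - 0.0004545·V_3 - 0.02326·V_4 = 0
  0.02175·V_3 - 0.0004545·V_2 - 0.02128·V_4 = 0
  0.2967·V_4 - 0.09091·V_1 - 0.02326·V_2 - 0.02128·V_3 = 0
Solving these 4 simultaneous equations (Gaussian elimination) gives:
  V_1 = 0.6837 V, V_2 = 0.2464 V, V_3 = 0.2462 V, V_4 = 0.2464 V
Power in each resistor, P = (ΔV)²/R:
  P_R1 = (0.2464 - 0)²/6.2 = 0.009796 W
  P_R2 = (0.2464 - 0.2464)²/43 = 0.0000000000004222 W
  P_R3 = (0.6837 - 0.2464)²/11 = 0.01738 W
  P_R4 = (0.2462 - 0.2464)²/47 = 0.000000001051 W
  P_R5 = (15 - 0.6837)²/360 = 0.5693 W
  P_R6 = (15 - 0)²/20 = 11.25 W
  P_R7 = (0.6837 - 0)²/51000 = 0.000009167 W
  P_R8 = (0.2464 - 0.2462)²/2200 = 0.0000000000216 W
  P_R9 = (0.2462 - 0)²/51000 = 0.000001189 W
P_total = P_R1 + P_R2 + P_R3 + P_R4 + P_R5 + P_R6 + P_R7 + P_R8 + P_R9 = 11.85 W

Final answer: 11.85 W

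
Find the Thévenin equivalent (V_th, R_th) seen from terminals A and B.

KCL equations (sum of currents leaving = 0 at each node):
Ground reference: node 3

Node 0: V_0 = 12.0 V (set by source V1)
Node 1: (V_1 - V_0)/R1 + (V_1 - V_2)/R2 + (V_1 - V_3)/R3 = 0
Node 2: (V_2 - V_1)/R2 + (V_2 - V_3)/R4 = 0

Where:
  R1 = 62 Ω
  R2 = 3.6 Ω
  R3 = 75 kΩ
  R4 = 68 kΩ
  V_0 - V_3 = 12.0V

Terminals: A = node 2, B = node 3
Step 1 — V_th is the open-circuit voltage V_A - V_B (nothing connected across the terminals).
Nodal analysis, taking node 3 as the 0 V reference.
Source V1 fixes V_0 = 12 V.
KCL at each unknown node (sum of currents leaving = 0; resistances in Ω):
  Node 1: (V_1 - 12)/62 + (V_1 - V_2)/3.6 + (V_1 - 0)/75000 = 0
  Node 2: (V_2 - V_1)/3.6 + (V_2 - 0)/68000 = 0
Collecting terms (coefficients in siemens):
  0.2939·V_1 - 0.2778·V_2 = 0.1935
  0.2778·V_2 - 0.2778·V_1 = 0
Determinant D = (0.2939)(0.2778) - (-0.2778)(-0.2778) = 0.004488
V_1 = [(0.1935)(0.2778) - (-0.2778)(0)]/D = 11.98 V
V_2 = [(0.2939)(0) - (0.1935)(-0.2778)]/D = 11.98 V
V_th = V_2 - V_3 = 11.98 - 0 = 11.98 V
Step 2 — R_th: zero the source — replace V1 by a short circuit (node 3 merges into node 0) — and find the resistance seen between A (node 2) and B (node 0).
Reduce the network between node 2 (A) and node 0 (B) by series/parallel combination:
  Rp1 = R1 ‖ R3 (parallel, both between nodes 0 and 1) = 1/(1/62 + 1/75000) = 61.95 Ω
  Rs1 = R2 + Rp1 (series, joined only at node 1) = 3.6 + 61.95 = 65.55 Ω
  Rp2 = R4 ‖ Rs1 (parallel, both between nodes 0 and 2) = 1/(1/68000 + 1/65.55) = 65.49 Ω
R_th = 65.49 Ω

Final answer: V_th = 11.98 V, R_th = 65.49 Ω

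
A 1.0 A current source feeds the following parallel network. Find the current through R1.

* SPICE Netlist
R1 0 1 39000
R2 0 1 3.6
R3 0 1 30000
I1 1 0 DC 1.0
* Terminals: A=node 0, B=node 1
All resistors sit directly between nodes 0 and 1, so they are in parallel and share one voltage V; the full source current 1 A splits among them.
1/R_par = 1/39000 + 1/3.6 + 1/30000 = 0.2778 S  =>  R_par = 3.599 Ω
V = I × R_par = 1 × 3.599 = 3.599 V
I_R1 = V/R1 = 3.599/39000 = 0.00009229 A

Final answer: 9.229e-05 A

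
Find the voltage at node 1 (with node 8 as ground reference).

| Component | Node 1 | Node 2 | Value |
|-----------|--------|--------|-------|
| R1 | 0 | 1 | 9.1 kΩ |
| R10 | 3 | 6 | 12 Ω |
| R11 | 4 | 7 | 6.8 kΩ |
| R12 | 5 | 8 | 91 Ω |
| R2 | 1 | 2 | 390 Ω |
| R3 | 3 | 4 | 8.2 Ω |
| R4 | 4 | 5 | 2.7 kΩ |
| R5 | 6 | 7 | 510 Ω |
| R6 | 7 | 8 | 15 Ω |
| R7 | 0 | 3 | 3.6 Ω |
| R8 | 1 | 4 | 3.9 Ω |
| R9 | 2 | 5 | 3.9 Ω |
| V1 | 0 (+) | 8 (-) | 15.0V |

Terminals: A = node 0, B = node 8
Nodal analysis, taking node 8 as the 0 V reference.
Source V1 fixes V_0 = 15 V.
KCL at each unknown node (sum of currents leaving = 0; resistances in Ω):
  Node 1: (V_1 - 15)/9100 + (V_1 - V_2)/390 + (V_1 - V_4)/3.9 = 0
  Node 2: (V_2 - V_1)/390 + (V_2 - V_5)/3.9 = 0
  Node 3: (V_3 - V_4)/8.2 + (V_3 - 15)/3.6 + (V_3 - V_6)/12 = 0
  Node 4: (V_4 - V_3)/8.2 + (V_4 - V_5)/2700 + (V_4 - V_1)/3.9 + (V_4 - V_7)/6800 = 0
  Node 5: (V_5 - V_4)/2700 + (V_5 - V_2)/3.9 + (V_5 - 0)/91 = 0
  Node 6: (V_6 - V_7)/510 + (V_6 - V_3)/12 = 0
  Node 7: (V_7 - V_6)/510 + (V_7 - 0)/15 + (V_7 - V_4)/6800 = 0
Collecting terms (coefficients in siemens):
  0.2591·V_1 - 0.002564·V_2 - 0.2564·V_4 = 0.001648
  0.259·V_2 - 0.002564·V_1 - 0.2564·V_5 = 0
  0.4831·V_3 - 0.122·V_4 - 0.08333·V_6 = 4.167
  0.3789·V_4 - 0.2564·V_1 - 0.122·V_3 - 0.0003704·V_5 - 0.0001471·V_7 = 0
  0.2678·V_5 - 0.2564·V_2 - 0.0003704·V_4 = 0
  0.08529·V_6 - 0.08333·V_3 - 0.001961·V_7 = 0
  0.06877·V_7 - 0.0001471·V_4 - 0.001961·V_6 = 0
Solving these 7 simultaneous equations (Gaussian elimination) gives:
  V_1 = 14.37 V, V_2 = 3.124 V, V_3 = 14.77 V, V_4 = 14.49 V
  V_5 = 3.012 V, V_6 = 14.45 V, V_7 = 0.4428 V
The requested potential is V_1 = 14.37 V.

Final answer: V_1 = 14.37 V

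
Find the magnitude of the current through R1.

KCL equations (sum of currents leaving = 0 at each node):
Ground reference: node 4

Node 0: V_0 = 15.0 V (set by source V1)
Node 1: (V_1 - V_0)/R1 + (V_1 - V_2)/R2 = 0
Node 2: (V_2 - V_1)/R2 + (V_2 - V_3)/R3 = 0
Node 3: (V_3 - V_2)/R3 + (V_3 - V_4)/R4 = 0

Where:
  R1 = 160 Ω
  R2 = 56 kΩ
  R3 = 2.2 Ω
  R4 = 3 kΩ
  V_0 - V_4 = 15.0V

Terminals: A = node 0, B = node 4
Nodal analysis, taking node 4 as the 0 V reference.
Source V1 fixes V_0 = 15 V.
KCL at each unknown node (sum of currents leaving = 0; resistances in Ω):
  Node 1: (V_1 - 15)/160 + (V_1 - V_2)/56000 = 0
  Node 2: (V_2 - V_1)/56000 + (V_2 - V_3)/2.2 = 0
  Node 3: (V_3 - V_2)/2.2 + (V_3 - 0)/3000 = 0
Collecting terms (coefficients in siemens):
  0.006268·V_1 - 0.00001786·V_2 = 0.09375
  0.4546·V_2 - 0.00001786·V_1 - 0.4545·V_3 = 0
  0.4549·V_3 - 0.4545·V_2 = 0
Solving these 3 simultaneous equations (Gaussian elimination) gives:
  V_1 = 14.96 V, V_2 = 0.7612 V, V_3 = 0.7606 V
I_R1 = (V_0 - V_1)/R1 = (15 - 14.96)/160 = 0.0002535 A
|I_R1| = 0.0002535 A

Final answer: |I_R1| = 0.0002535 A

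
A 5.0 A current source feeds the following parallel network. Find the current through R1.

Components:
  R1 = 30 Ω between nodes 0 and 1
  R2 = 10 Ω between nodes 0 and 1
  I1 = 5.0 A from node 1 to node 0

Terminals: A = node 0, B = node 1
All resistors sit directly between nodes 0 and 1, so they are in parallel and share one voltage V; the full source current 5 A splits among them.
1/R_par = 1/30 + 1/10 = 0.1333 S  =>  R_par = 7.5 Ω
V = I × R_par = 5 × 7.5 = 37.5 V
I_R1 = V/R1 = 37.5/30 = 1.25 A

Final answer: 1.25 A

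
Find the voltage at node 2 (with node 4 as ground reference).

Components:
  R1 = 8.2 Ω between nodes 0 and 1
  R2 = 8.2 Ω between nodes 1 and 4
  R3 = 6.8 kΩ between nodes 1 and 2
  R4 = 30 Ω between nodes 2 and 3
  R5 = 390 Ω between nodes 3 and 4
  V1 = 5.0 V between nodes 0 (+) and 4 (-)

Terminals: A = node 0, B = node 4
Nodal analysis, taking node 4 as the 0 V reference.
Source V1 fixes V_0 = 5 V.
KCL at each unknown node (sum of currents leaving = 0; resistances in Ω):
  Node 1: (V_1 - 5)/8.2 + (V_1 - 0)/8.2 + (V_1 - V_2)/6800 = 0
  Node 2: (V_2 - V_1)/6800 + (V_2 - V_3)/30 = 0
  Node 3: (V_3 - V_2)/30 + (V_3 - 0)/390 = 0
Collecting terms (coefficients in siemens):
  0.244·V_1 - 0.0001471·V_2 = 0.6098
  0.03348·V_2 - 0.0001471·V_1 - 0.03333·V_3 = 0
  0.0359·V_3 - 0.03333·V_2 = 0
Solving these 3 simultaneous equations (Gaussian elimination) gives:
  V_1 = 2.499 V, V_2 = 0.1453 V, V_3 = 0.135 V
The requested potential is V_2 = 0.1453 V.

Final answer: V_2 = 0.1453 V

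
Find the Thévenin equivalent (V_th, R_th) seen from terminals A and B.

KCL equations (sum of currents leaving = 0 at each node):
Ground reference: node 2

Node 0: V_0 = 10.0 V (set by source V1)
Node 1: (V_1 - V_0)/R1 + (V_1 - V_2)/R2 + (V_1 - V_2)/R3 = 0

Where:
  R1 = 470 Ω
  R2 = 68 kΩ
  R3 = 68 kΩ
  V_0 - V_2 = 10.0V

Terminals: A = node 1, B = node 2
Step 1 — V_th is the open-circuit voltage V_A - V_B (nothing connected across the terminals).
Nodal analysis, taking node 2 as the 0 V reference.
Source V1 fixes V_0 = 10 V.
KCL at each unknown node (sum of currents leaving = 0; resistances in Ω):
  Node 1: (V_1 - 10)/470 + (V_1 - 0)/68000 + (V_1 - 0)/68000 = 0
Collecting terms: 0.002157 × V_1 = 0.02128  =>  V_1 = 9.864 V
V_th = V_1 - V_2 = 9.864 - 0 = 9.864 V
Step 2 — R_th: zero the source — replace V1 by a short circuit (node 2 merges into node 0) — and find the resistance seen between A (node 1) and B (node 0).
Reduce the network between node 1 (A) and node 0 (B) by series/parallel combination:
  Rp1 = R1 ‖ R2 ‖ R3 (parallel, all between nodes 0 and 1) = 1/(1/470 + 1/68000 + 1/68000) = 463.6 Ω
R_th = 463.6 Ω

Final answer: V_th = 9.864 V, R_th = 463.6 Ω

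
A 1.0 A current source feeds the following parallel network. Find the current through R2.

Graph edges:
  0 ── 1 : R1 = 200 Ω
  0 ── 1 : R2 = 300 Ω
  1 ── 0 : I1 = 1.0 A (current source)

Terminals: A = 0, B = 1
All resistors sit directly between nodes 0 and 1, so they are in parallel and share one voltage V; the full source current 1 A splits among them.
1/R_par = 1/200 + 1/300 = 0.008333 S  =>  R_par = 120 Ω
V = I × R_par = 1 × 120 = 120 V
I_R2 = V/R2 = 120/300 = 0.4 A

Final answer: 0.4 A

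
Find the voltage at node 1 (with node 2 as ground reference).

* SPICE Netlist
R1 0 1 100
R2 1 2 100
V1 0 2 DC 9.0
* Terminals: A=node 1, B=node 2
Nodal analysis, taking node 2 as the 0 V reference.
Source V1 fixes V_0 = 9 V.
KCL at each unknown node (sum of currents leaving = 0; resistances in Ω):
  Node 1: (V_1 - 9)/100 + (V_1 - 0)/100 = 0
Collecting terms: 0.02 × V_1 = 0.09  =>  V_1 = 4.5 V
The requested potential is V_1 = 4.5 V.

Final answer: V_1 = 4.5 V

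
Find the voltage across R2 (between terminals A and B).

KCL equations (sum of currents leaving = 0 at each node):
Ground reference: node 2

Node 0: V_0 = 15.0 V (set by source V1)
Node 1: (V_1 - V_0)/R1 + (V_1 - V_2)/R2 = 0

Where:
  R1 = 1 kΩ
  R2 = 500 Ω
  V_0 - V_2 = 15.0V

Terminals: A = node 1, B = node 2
R1 and R2 are in series across V1 (node 0 → node 1 → node 2), and the output A–B is taken across R2, so this is a voltage divider.
Series current: I = V1/(R1 + R2) = 15/(1000 + 500) = 15/1500 = 0.01 A
V_R2 = I × R2 = V1 × R2/(R1 + R2) = 15 × 500/1500 = 5 V

Final answer: 5 V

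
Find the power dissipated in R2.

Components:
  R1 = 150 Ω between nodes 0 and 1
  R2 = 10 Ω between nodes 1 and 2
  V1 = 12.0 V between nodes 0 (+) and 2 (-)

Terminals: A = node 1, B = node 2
Nodal analysis, taking node 2 as the 0 V reference.
Source V1 fixes V_0 = 12 V.
KCL at each unknown node (sum of currents leaving = 0; resistances in Ω):
  Node 1: (V_1 - 12)/150 + (V_1 - 0)/10 = 0
Collecting terms: 0.1067 × V_1 = 0.08  =>  V_1 = 0.75 V
I_R2 = (V_1 - V_2)/R2 = (0.75 - 0)/10 = 0.075 A
P_R2 = I_R2² × R2 = (0.075)² × 10 = 0.05625 W

Final answer: 0.05625 W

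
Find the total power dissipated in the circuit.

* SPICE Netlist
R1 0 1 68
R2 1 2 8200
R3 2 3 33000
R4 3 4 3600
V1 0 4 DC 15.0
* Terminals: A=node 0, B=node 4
Nodal analysis, taking node 4 as the 0 V reference.
Source V1 fixes V_0 = 15 V.
KCL at each unknown node (sum of currents leaving = 0; resistances in Ω):
  Node 1: (V_1 - 15)/68 + (V_1 - V_2)/8200 = 0
  Node 2: (V_2 - V_1)/8200 + (V_2 - V_3)/33000 = 0
  Node 3: (V_3 - V_2)/33000 + (V_3 - 0)/3600 = 0
Collecting terms (coefficients in siemens):
  0.01483·V_1 - 0.000122·V_2 = 0.2206
  0.0001523·V_2 - 0.000122·V_1 - 0.0000303·V_3 = 0
  0.0003081·V_3 - 0.0000303·V_2 = 0
Solving these 3 simultaneous equations (Gaussian elimination) gives:
  V_1 = 14.98 V, V_2 = 12.24 V, V_3 = 1.204 V
Power in each resistor, P = (ΔV)²/R:
  P_R1 = (15 - 14.98)²/68 = 0.0000076 W
  P_R2 = (14.98 - 12.24)²/8200 = 0.0009165 W
  P_R3 = (12.24 - 1.204)²/33000 = 0.003688 W
  P_R4 = (1.204 - 0)²/3600 = 0.0004024 W
P_total = P_R1 + P_R2 + P_R3 + P_R4 = 0.005015 W

Final answer: 0.005015 W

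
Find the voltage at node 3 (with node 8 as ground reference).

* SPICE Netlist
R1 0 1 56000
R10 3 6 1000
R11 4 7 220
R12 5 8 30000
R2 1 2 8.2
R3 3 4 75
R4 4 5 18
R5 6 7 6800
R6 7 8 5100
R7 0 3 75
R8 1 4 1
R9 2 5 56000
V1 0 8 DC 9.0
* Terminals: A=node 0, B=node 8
Nodal analysis, taking node 8 as the 0 V reference.
Source V1 fixes V_0 = 9 V.
KCL at each unknown node (sum of currents leaving = 0; resistances in Ω):
  Node 1: (V_1 - 9)/56000 + (V_1 - V_2)/8.2 + (V_1 - V_4)/1 = 0
  Node 2: (V_2 - V_1)/8.2 + (V_2 - V_5)/56000 = 0
  Node 3: (V_3 - V_4)/75 + (V_3 - 9)/75 + (V_3 - V_6)/1000 = 0
  Node 4: (V_4 - V_3)/75 + (V_4 - V_5)/18 + (V_4 - V_1)/1 + (V_4 - V_7)/220 = 0
  Node 5: (V_5 - V_4)/18 + (V_5 - V_2)/56000 + (V_5 - 0)/30000 = 0
  Node 6: (V_6 - V_7)/6800 + (V_6 - V_3)/1000 = 0
  Node 7: (V_7 - V_6)/6800 + (V_7 - 0)/5100 + (V_7 - V_4)/220 = 0
Collecting terms (coefficients in siemens):
  1.122·V_1 - 0.122·V_2 - 1·V_4 = 0.0001607
  0.122·V_2 - 0.122·V_1 - 0.00001786·V_5 = 0
  0.02767·V_3 - 0.01333·V_4 - 0.001·V_6 = 0.12
  1.073·V_4 - 1·V_1 - 0.01333·V_3 - 0.05556·V_5 - 0.004545·V_7 = 0
  0.05561·V_5 - 0.00001786·V_2 - 0.05556·V_4 = 0
  0.001147·V_6 - 0.001·V_3 - 0.0001471·V_7 = 0
  0.004889·V_7 - 0.004545·V_4 - 0.0001471·V_6 = 0
Solving these 7 simultaneous equations (Gaussian elimination) gives:
  V_1 = 8.716 V, V_2 = 8.716 V, V_3 = 8.856 V, V_4 = 8.716 V
  V_5 = 8.711 V, V_6 = 8.793 V, V_7 = 8.369 V
The requested potential is V_3 = 8.856 V.

Final answer: V_3 = 8.856 V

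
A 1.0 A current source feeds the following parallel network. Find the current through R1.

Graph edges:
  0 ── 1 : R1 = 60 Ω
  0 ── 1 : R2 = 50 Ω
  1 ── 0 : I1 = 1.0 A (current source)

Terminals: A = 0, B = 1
All resistors sit directly between nodes 0 and 1, so they are in parallel and share one voltage V; the full source current 1 A splits among them.
1/R_par = 1/60 + 1/50 = 0.03667 S  =>  R_par = 27.27 Ω
V = I × R_par = 1 × 27.27 = 27.27 V
I_R1 = V/R1 = 27.27/60 = 0.4545 A

Final answer: 0.4545 A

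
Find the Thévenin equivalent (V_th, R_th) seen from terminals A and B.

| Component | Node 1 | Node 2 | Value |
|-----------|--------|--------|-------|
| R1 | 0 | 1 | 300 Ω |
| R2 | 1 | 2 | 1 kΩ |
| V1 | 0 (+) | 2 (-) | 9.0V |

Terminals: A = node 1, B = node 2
Step 1 — V_th is the open-circuit voltage V_A - V_B (nothing connected across the terminals).
Nodal analysis, taking node 2 as the 0 V reference.
Source V1 fixes V_0 = 9 V.
KCL at each unknown node (sum of currents leaving = 0; resistances in Ω):
  Node 1: (V_1 - 9)/300 + (V_1 - 0)/1000 = 0
Collecting terms: 0.004333 × V_1 = 0.03  =>  V_1 = 6.923 V
V_th = V_1 - V_2 = 6.923 - 0 = 6.923 V
Step 2 — R_th: zero the source — replace V1 by a short circuit (node 2 merges into node 0) — and find the resistance seen between A (node 1) and B (node 0).
Reduce the network between node 1 (A) and node 0 (B) by series/parallel combination:
  Rp1 = R1 ‖ R2 (parallel, both between nodes 0 and 1) = 1/(1/300 + 1/1000) = 230.8 Ω
R_th = 230.8 Ω

Final answer: V_th = 6.923 V, R_th = 230.8 Ω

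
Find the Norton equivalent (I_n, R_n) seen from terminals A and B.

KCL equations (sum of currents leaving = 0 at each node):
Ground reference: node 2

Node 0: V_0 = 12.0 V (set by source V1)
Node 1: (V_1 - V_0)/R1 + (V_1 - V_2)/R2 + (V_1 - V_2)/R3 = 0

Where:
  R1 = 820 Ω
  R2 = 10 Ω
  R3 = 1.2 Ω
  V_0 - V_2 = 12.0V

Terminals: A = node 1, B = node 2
Find the Thévenin equivalent first; then I_n = V_th/R_th and R_n = R_th.
Step 1 — V_th is the open-circuit voltage V_A - V_B (nothing connected across the terminals).
Nodal analysis, taking node 2 as the 0 V reference.
Source V1 fixes V_0 = 12 V.
KCL at each unknown node (sum of currents leaving = 0; resistances in Ω):
  Node 1: (V_1 - 12)/820 + (V_1 - 0)/10 + (V_1 - 0)/1.2 = 0
Collecting terms: 0.9346 × V_1 = 0.01463  =>  V_1 = 0.01566 V
V_th = V_1 - V_2 = 0.01566 - 0 = 0.01566 V
Step 2 — R_th: zero the source — replace V1 by a short circuit (node 2 merges into node 0) — and find the resistance seen between A (node 1) and B (node 0).
Reduce the network between node 1 (A) and node 0 (B) by series/parallel combination:
  Rp1 = R1 ‖ R2 ‖ R3 (parallel, all between nodes 0 and 1) = 1/(1/820 + 1/10 + 1/1.2) = 1.07 Ω
R_th = 1.07 Ω
I_n = V_th/R_th = 0.01566/1.07 = 0.01463 A, and R_n = R_th = 1.07 Ω

Final answer: I_n = 0.01463 A, R_n = 1.07 Ω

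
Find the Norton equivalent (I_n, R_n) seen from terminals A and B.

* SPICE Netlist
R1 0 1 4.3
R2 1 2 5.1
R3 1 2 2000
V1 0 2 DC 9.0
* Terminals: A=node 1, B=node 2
Find the Thévenin equivalent first; then I_n = V_th/R_th and R_n = R_th.
Step 1 — V_th is the open-circuit voltage V_A - V_B (nothing connected across the terminals).
Nodal analysis, taking node 2 as the 0 V reference.
Source V1 fixes V_0 = 9 V.
KCL at each unknown node (sum of currents leaving = 0; resistances in Ω):
  Node 1: (V_1 - 9)/4.3 + (V_1 - 0)/5.1 + (V_1 - 0)/2000 = 0
Collecting terms: 0.4291 × V_1 = 2.093  =>  V_1 = 4.877 V
V_th = V_1 - V_2 = 4.877 - 0 = 4.877 V
Step 2 — R_th: zero the source — replace V1 by a short circuit (node 2 merges into node 0) — and find the resistance seen between A (node 1) and B (node 0).
Reduce the network between node 1 (A) and node 0 (B) by series/parallel combination:
  Rp1 = R1 ‖ R2 ‖ R3 (parallel, all between nodes 0 and 1) = 1/(1/4.3 + 1/5.1 + 1/2000) = 2.33 Ω
R_th = 2.33 Ω
I_n = V_th/R_th = 4.877/2.33 = 2.093 A, and R_n = R_th = 2.33 Ω

Final answer: I_n = 2.093 A, R_n = 2.33 Ω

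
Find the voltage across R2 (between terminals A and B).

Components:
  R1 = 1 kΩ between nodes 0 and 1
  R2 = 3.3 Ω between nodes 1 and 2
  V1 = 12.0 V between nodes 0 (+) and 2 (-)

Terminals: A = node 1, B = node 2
R1 and R2 are in series across V1 (node 0 → node 1 → node 2), and the output A–B is taken across R2, so this is a voltage divider.
Series current: I = V1/(R1 + R2) = 12/(1000 + 3.3) = 12/1003 = 0.01196 A
V_R2 = I × R2 = V1 × R2/(R1 + R2) = 12 × 3.3/1003 = 0.03947 V

Final answer: 0.03947 V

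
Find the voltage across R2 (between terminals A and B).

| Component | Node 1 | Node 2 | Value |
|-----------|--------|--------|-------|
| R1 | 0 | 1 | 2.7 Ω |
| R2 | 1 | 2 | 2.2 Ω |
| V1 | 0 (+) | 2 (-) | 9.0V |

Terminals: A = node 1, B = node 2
R1 and R2 are in series across V1 (node 0 → node 1 → node 2), and the output A–B is taken across R2, so this is a voltage divider.
Series current: I = V1/(R1 + R2) = 9/(2.7 + 2.2) = 9/4.9 = 1.837 A
V_R2 = I × R2 = V1 × R2/(R1 + R2) = 9 × 2.2/4.9 = 4.041 V

Final answer: 4.041 V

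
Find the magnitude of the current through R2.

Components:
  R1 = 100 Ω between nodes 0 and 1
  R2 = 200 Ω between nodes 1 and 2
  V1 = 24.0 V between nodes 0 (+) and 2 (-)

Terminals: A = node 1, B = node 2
Nodal analysis, taking node 2 as the 0 V reference.
Source V1 fixes V_0 = 24 V.
KCL at each unknown node (sum of currents leaving = 0; resistances in Ω):
  Node 1: (V_1 - 24)/100 + (V_1 - 0)/200 = 0
Collecting terms: 0.015 × V_1 = 0.24  =>  V_1 = 16 V
I_R2 = (V_1 - V_2)/R2 = (16 - 0)/200 = 0.08 A
|I_R2| = 0.08 A

Final answer: |I_R2| = 0.08 A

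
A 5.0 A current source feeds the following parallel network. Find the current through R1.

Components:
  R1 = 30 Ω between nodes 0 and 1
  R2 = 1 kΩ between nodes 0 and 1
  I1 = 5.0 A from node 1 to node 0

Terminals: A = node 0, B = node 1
All resistors sit directly between nodes 0 and 1, so they are in parallel and share one voltage V; the full source current 5 A splits among them.
1/R_par = 1/30 + 1/1000 = 0.03433 S  =>  R_par = 29.13 Ω
V = I × R_par = 5 × 29.13 = 145.6 V
I_R1 = V/R1 = 145.6/30 = 4.854 A

Final answer: 4.854 A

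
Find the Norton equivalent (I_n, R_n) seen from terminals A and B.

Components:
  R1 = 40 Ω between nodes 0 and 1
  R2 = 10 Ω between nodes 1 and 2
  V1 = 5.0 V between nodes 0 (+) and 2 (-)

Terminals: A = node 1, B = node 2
Find the Thévenin equivalent first; then I_n = V_th/R_th and R_n = R_th.
Step 1 — V_th is the open-circuit voltage V_A - V_B (nothing connected across the terminals).
Nodal analysis, taking node 2 as the 0 V reference.
Source V1 fixes V_0 = 5 V.
KCL at each unknown node (sum of currents leaving = 0; resistances in Ω):
  Node 1: (V_1 - 5)/40 + (V_1 - 0)/10 = 0
Collecting terms: 0.125 × V_1 = 0.125  =>  V_1 = 1 V
V_th = V_1 - V_2 = 1 - 0 = 1 V
Step 2 — R_th: zero the source — replace V1 by a short circuit (node 2 merges into node 0) — and find the resistance seen between A (node 1) and B (node 0).
Reduce the network between node 1 (A) and node 0 (B) by series/parallel combination:
  Rp1 = R1 ‖ R2 (parallel, both between nodes 0 and 1) = 1/(1/40 + 1/10) = 8 Ω
R_th = 8 Ω
I_n = V_th/R_th = 1/8 = 0.125 A, and R_n = R_th = 8 Ω

Final answer: I_n = 0.125 A, R_n = 8 Ω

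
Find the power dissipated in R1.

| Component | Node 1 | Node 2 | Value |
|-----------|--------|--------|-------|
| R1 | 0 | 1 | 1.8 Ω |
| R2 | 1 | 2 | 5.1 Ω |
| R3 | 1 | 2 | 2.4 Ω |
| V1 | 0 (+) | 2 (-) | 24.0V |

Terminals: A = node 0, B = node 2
Nodal analysis, taking node 2 as the 0 V reference.
Source V1 fixes V_0 = 24 V.
KCL at each unknown node (sum of currents leaving = 0; resistances in Ω):
  Node 1: (V_1 - 24)/1.8 + (V_1 - 0)/5.1 + (V_1 - 0)/2.4 = 0
Collecting terms: 1.168 × V_1 = 13.33  =>  V_1 = 11.41 V
I_R1 = (V_0 - V_1)/R1 = (24 - 11.41)/1.8 = 6.993 A
P_R1 = I_R1² × R1 = (6.993)² × 1.8 = 88.02 W

Final answer: 88.02 W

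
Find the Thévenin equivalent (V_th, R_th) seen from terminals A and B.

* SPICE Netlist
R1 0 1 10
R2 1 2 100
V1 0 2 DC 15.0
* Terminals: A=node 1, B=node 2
Step 1 — V_th is the open-circuit voltage V_A - V_B (nothing connected across the terminals).
Nodal analysis, taking node 2 as the 0 V reference.
Source V1 fixes V_0 = 15 V.
KCL at each unknown node (sum of currents leaving = 0; resistances in Ω):
  Node 1: (V_1 - 15)/10 + (V_1 - 0)/100 = 0
Collecting terms: 0.11 × V_1 = 1.5  =>  V_1 = 13.64 V
V_th = V_1 - V_2 = 13.64 - 0 = 13.64 V
Step 2 — R_th: zero the source — replace V1 by a short circuit (node 2 merges into node 0) — and find the resistance seen between A (node 1) and B (node 0).
Reduce the network between node 1 (A) and node 0 (B) by series/parallel combination:
  Rp1 = R1 ‖ R2 (parallel, both between nodes 0 and 1) = 1/(1/10 + 1/100) = 9.091 Ω
R_th = 9.091 Ω

Final answer: V_th = 13.64 V, R_th = 9.091 Ω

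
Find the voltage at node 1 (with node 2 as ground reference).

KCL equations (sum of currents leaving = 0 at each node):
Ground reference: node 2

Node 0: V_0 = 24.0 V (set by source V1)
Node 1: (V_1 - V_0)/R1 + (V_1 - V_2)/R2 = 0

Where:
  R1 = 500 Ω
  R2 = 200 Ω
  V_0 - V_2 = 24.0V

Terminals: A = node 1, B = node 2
Nodal analysis, taking node 2 as the 0 V reference.
Source V1 fixes V_0 = 24 V.
KCL at each unknown node (sum of currents leaving = 0; resistances in Ω):
  Node 1: (V_1 - 24)/500 + (V_1 - 0)/200 = 0
Collecting terms: 0.007 × V_1 = 0.048  =>  V_1 = 6.857 V
The requested potential is V_1 = 6.857 V.

Final answer: V_1 = 6.857 V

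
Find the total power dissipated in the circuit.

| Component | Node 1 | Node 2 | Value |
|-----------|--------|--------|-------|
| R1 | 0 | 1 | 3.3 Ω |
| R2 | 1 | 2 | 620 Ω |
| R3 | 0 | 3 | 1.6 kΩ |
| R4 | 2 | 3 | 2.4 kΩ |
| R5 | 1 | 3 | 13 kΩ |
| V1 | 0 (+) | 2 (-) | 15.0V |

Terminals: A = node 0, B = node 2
Nodal analysis, taking node 2 as the 0 V reference.
Source V1 fixes V_0 = 15 V.
KCL at each unknown node (sum of currents leaving = 0; resistances in Ω):
  Node 1: (V_1 - 15)/3.3 + (V_1 - 0)/620 + (V_1 - V_3)/13000 = 0
  Node 3: (V_3 - 15)/1600 + (V_3 - 0)/2400 + (V_3 - V_1)/13000 = 0
Collecting terms (coefficients in siemens):
  0.3047·V_1 - 0.00007692·V_3 = 4.545
  0.001119·V_3 - 0.00007692·V_1 = 0.009375
Determinant D = (0.3047)(0.001119) - (-0.00007692)(-0.00007692) = 0.0003409
V_1 = [(4.545)(0.001119) - (-0.00007692)(0.009375)]/D = 14.92 V
V_3 = [(0.3047)(0.009375) - (4.545)(-0.00007692)]/D = 9.407 V
Power in each resistor, P = (ΔV)²/R:
  P_R1 = (15 - 14.92)²/3.3 = 0.001979 W
  P_R2 = (14.92 - 0)²/620 = 0.359 W
  P_R3 = (15 - 9.407)²/1600 = 0.01955 W
  P_R4 = (0 - 9.407)²/2400 = 0.03687 W
  P_R5 = (14.92 - 9.407)²/13000 = 0.002337 W
P_total = P_R1 + P_R2 + P_R3 + P_R4 + P_R5 = 0.4197 W

Final answer: 0.4197 W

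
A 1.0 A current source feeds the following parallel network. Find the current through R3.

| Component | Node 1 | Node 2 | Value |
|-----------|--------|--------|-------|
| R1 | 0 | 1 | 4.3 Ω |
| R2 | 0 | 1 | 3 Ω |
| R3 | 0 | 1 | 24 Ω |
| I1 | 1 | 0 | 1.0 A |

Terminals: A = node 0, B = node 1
All resistors sit directly between nodes 0 and 1, so they are in parallel and share one voltage V; the full source current 1 A splits among them.
1/R_par = 1/4.3 + 1/3 + 1/24 = 0.6076 S  =>  R_par = 1.646 Ω
V = I × R_par = 1 × 1.646 = 1.646 V
I_R3 = V/R3 = 1.646/24 = 0.06858 A

Final answer: 0.06858 A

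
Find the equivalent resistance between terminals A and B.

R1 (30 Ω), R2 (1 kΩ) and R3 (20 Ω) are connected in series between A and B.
Reduce the network between node 0 (A) and node 3 (B) by series/parallel combination:
  Rs1 = R1 + R2 (series, joined only at node 1) = 30 + 1000 = 1030 Ω
  Rs2 = R3 + Rs1 (series, joined only at node 2) = 20 + 1030 = 1050 Ω
R_eq = 1.05 kΩ

Final answer: 1.05 kΩ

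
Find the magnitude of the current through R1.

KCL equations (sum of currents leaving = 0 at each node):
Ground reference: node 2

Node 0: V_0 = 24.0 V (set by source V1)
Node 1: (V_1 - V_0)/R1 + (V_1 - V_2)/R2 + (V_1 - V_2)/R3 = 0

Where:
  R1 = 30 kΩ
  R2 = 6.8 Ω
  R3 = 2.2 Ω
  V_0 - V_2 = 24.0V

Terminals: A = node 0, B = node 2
Nodal analysis, taking node 2 as the 0 V reference.
Source V1 fixes V_0 = 24 V.
KCL at each unknown node (sum of currents leaving = 0; resistances in Ω):
  Node 1: (V_1 - 24)/30000 + (V_1 - 0)/6.8 + (V_1 - 0)/2.2 = 0
Collecting terms: 0.6016 × V_1 = 0.0008  =>  V_1 = 0.00133 V
I_R1 = (V_0 - V_1)/R1 = (24 - 0.00133)/30000 = 0.0008 A
|I_R1| = 0.0008 A

Final answer: |I_R1| = 0.0008 A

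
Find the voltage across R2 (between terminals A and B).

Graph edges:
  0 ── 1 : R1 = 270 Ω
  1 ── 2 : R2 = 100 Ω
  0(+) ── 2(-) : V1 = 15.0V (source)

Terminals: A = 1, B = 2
R1 and R2 are in series across V1 (node 0 → node 1 → node 2), and the output A–B is taken across R2, so this is a voltage divider.
Series current: I = V1/(R1 + R2) = 15/(270 + 100) = 15/370 = 0.04054 A
V_R2 = I × R2 = V1 × R2/(R1 + R2) = 15 × 100/370 = 4.054 V

Final answer: 4.054 V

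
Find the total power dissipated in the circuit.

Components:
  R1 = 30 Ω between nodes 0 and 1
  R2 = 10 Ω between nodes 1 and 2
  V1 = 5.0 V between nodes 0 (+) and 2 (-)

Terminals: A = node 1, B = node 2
Nodal analysis, taking node 2 as the 0 V reference.
Source V1 fixes V_0 = 5 V.
KCL at each unknown node (sum of currents leaving = 0; resistances in Ω):
  Node 1: (V_1 - 5)/30 + (V_1 - 0)/10 = 0
Collecting terms: 0.1333 × V_1 = 0.1667  =>  V_1 = 1.25 V
Power in each resistor, P = (ΔV)²/R:
  P_R1 = (5 - 1.25)²/30 = 0.4688 W
  P_R2 = (1.25 - 0)²/10 = 0.1562 W
P_total = P_R1 + P_R2 = 0.625 W

Final answer: 0.625 W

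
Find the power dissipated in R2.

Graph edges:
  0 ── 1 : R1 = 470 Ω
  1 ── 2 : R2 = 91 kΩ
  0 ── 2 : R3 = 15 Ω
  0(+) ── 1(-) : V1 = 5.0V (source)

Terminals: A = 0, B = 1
Nodal analysis, taking node 1 as the 0 V reference.
Source V1 fixes V_0 = 5 V.
KCL at each unknown node (sum of currents leaving = 0; resistances in Ω):
  Node 2: (V_2 - 0)/91000 + (V_2 - 5)/15 = 0
Collecting terms: 0.06668 × V_2 = 0.3333  =>  V_2 = 4.999 V
I_R2 = (V_1 - V_2)/R2 = (0 - 4.999)/91000 = -0.00005494 A
P_R2 = I_R2² × R2 = (-0.00005494)² × 91000 = 0.0002746 W

Final answer: 0.0002746 W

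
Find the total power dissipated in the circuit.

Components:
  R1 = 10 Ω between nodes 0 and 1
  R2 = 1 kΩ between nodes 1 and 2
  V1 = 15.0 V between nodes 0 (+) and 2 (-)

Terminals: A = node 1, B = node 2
Nodal analysis, taking node 2 as the 0 V reference.
Source V1 fixes V_0 = 15 V.
KCL at each unknown node (sum of currents leaving = 0; resistances in Ω):
  Node 1: (V_1 - 15)/10 + (V_1 - 0)/1000 = 0
Collecting terms: 0.101 × V_1 = 1.5  =>  V_1 = 14.85 V
Power in each resistor, P = (ΔV)²/R:
  P_R1 = (15 - 14.85)²/10 = 0.002206 W
  P_R2 = (14.85 - 0)²/1000 = 0.2206 W
P_total = P_R1 + P_R2 = 0.2228 W

Final answer: 0.2228 W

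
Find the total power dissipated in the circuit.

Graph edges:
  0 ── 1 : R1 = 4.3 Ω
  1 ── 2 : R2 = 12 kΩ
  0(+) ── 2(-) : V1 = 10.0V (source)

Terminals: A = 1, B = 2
Nodal analysis, taking node 2 as the 0 V reference.
Source V1 fixes V_0 = 10 V.
KCL at each unknown node (sum of currents leaving = 0; resistances in Ω):
  Node 1: (V_1 - 10)/4.3 + (V_1 - 0)/12000 = 0
Collecting terms: 0.2326 × V_1 = 2.326  =>  V_1 = 9.996 V
Power in each resistor, P = (ΔV)²/R:
  P_R1 = (10 - 9.996)²/4.3 = 0.000002984 W
  P_R2 = (9.996 - 0)²/12000 = 0.008327 W
P_total = P_R1 + P_R2 = 0.00833 W

Final answer: 0.00833 W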